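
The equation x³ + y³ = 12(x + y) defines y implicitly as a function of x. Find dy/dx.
Differentiate both sides with respect to x, treating y as y(x). By the chain rule, any term containing y contributes a factor of y' = dy/dx when we differentiate it.

Move every term to one side and write the relation as F(x, y) = 0. Term by term,
  d/dx[x^3] = 3x^2
  d/dx[-12x] = -12
  d/dx[y^3] = 3y^2·y'
  d/dx[-12y] = -12·y'

The pieces without y' make up ∂F/∂x and the coefficient of y' is ∂F/∂y:
  ∂F/∂x = 3x^2 - 12,
  ∂F/∂y = 3y^2 - 12.

Since d/dx[F] = ∂F/∂x + (∂F/∂y)·y' = 0, solve for y':
  (∂F/∂y)·y' = -∂F/∂x
  dy/dx = -(∂F/∂x)/(∂F/∂y) = -(3x^2 - 12)/(3y^2 - 12) = (4 - x^2)/(y^2 - 4)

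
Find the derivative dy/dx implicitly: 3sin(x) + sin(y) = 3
Apply d/dx to both sides, remembering that y depends on x. Each occurrence of y therefore brings in a y' = dy/dx via the chain rule.

With F(x, y) equal to the left-hand side minus the right, differentiate F term by term:
  d/dx[3sin(x)] = 3cos(x)
  d/dx[sin(y)] = y'·cos(y)
  d/dx[-3] = 0
Adding these up, d/dx[F] = 0 becomes
  (3cos(x)) + (cos(y))·y' = 0,
so isolating y',
  dy/dx = -(3cos(x))/(cos(y)) = -3cos(x)/cos(y)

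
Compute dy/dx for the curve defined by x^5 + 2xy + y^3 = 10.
Differentiate the relation implicitly: treat y = y(x) and apply the chain rule, so every y-derivative picks up a y' = dy/dx factor.

With everything moved to the left-hand side, differentiate term by term:
  d/dx[x^5] = 5x^4
  d/dx[2xy] = 2x·y' + 2y
  d/dx[y^3] = 3y^2·y'
  d/dx[-10] = 0

Separating the contributions that come from x directly and those that come through y:
  without y':      5x^4 + 2y
  multiplying y':  2x + 3y^2

so (5x^4 + 2y) + (2x + 3y^2)·y' = 0, and therefore
  dy/dx = -(5x^4 + 2y)/(2x + 3y^2) = (-5x^4 - 2y)/(2x + 3y^2)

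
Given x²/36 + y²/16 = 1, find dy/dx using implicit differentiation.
Take d/dx of both sides. Since y is implicitly a function of x, the chain rule attaches a y' = dy/dx factor whenever we differentiate through y.

Set F(x, y) = (left side) − (right side), so the curve is F = 0. Differentiating each term of F:
  d/dx[x^2/36] = x/18
  d/dx[y^2/16] = y·y'/8
  d/dx[-1] = 0

Collecting, the y'-free part is the partial derivative in x and the y' coefficient is the partial derivative in y:
  ∂F/∂x = x/18
  ∂F/∂y = y/8

so d/dx[F(x, y(x))] = ∂F/∂x + (∂F/∂y)·y' = 0. Rearranging,
  dy/dx = -(∂F/∂x)/(∂F/∂y) = -(x/18)/(y/8) = -4x/(9y)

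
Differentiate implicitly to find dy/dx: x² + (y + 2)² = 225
Differentiate the relation implicitly: treat y = y(x) and apply the chain rule, so every y-derivative picks up a y' = dy/dx factor.

With everything moved to the left-hand side, differentiate term by term:
  d/dx[x^2] = 2x
  d/dx[(y + 2)^2] = 2·y'(y + 2)
  d/dx[-225] = 0

Separating the contributions that come from x directly and those that come through y:
  without y':      2x
  multiplying y':  2y + 4

so (2x) + (2y + 4)·y' = 0, and therefore
  dy/dx = -(2x)/(2y + 4) = -x/(y + 2)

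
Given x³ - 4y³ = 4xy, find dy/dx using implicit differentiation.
Take d/dx of both sides. Since y is implicitly a function of x, the chain rule attaches a y' = dy/dx factor whenever we differentiate through y.

Set F(x, y) = (left side) − (right side), so the curve is F = 0. Differentiating each term of F:
  d/dx[x^3] = 3x^2
  d/dx[-4xy] = -4x·y' - 4y
  d/dx[-4y^3] = -12y^2·y'

Collecting, the y'-free part is the partial derivative in x and the y' coefficient is the partial derivative in y:
  ∂F/∂x = 3x^2 - 4y
  ∂F/∂y = -4x - 12y^2

so d/dx[F(x, y(x))] = ∂F/∂x + (∂F/∂y)·y' = 0. Rearranging,
  dy/dx = -(∂F/∂x)/(∂F/∂y) = -(3x^2 - 4y)/(-4x - 12y^2) = (3x^2/4 - y)/(x + 3y^2)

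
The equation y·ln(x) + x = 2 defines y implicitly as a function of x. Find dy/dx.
Apply d/dx to both sides, remembering that y depends on x. Each occurrence of y therefore brings in a y' = dy/dx via the chain rule.

With F(x, y) equal to the left-hand side minus the right, differentiate F term by term:
  d/dx[x] = 1
  d/dx[y·ln(x)] = y'·ln(x) + y/x
  d/dx[-2] = 0
Adding these up, d/dx[F] = 0 becomes
  (1 + y/x) + (ln(x))·y' = 0,
so isolating y',
  dy/dx = -(1 + y/x)/(ln(x))
        = -((x + y)/x)/(ln(x)) = (-x - y)/(x·ln(x))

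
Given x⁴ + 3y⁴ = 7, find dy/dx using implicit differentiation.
Differentiate the relation implicitly: treat y = y(x) and apply the chain rule, so every y-derivative picks up a y' = dy/dx factor.

With everything moved to the left-hand side, differentiate term by term:
  d/dx[x^4] = 4x^3
  d/dx[3y^4] = 12y^3·y'
  d/dx[-7] = 0

Separating the contributions that come from x directly and those that come through y:
  without y':      4x^3
  multiplying y':  12y^3

so (4x^3) + (12y^3)·y' = 0, and therefore
  dy/dx = -(4x^3)/(12y^3) = -x^3/(3y^3)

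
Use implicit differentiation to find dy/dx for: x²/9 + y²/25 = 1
Differentiate the relation implicitly: treat y = y(x) and apply the chain rule, so every y-derivative picks up a y' = dy/dx factor.

With everything moved to the left-hand side, differentiate term by term:
  d/dx[x^2/9] = 2x/9
  d/dx[y^2/25] = 2y·y'/25
  d/dx[-1] = 0

Separating the contributions that come from x directly and those that come through y:
  without y':      2x/9
  multiplying y':  2y/25

so (2x/9) + (2y/25)·y' = 0, and therefore
  dy/dx = -(2x/9)/(2y/25) = -25x/(9y)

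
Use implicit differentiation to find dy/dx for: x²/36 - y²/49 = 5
Apply d/dx to both sides, remembering that y depends on x. Each occurrence of y therefore brings in a y' = dy/dx via the chain rule.

With F(x, y) equal to the left-hand side minus the right, differentiate F term by term:
  d/dx[x^2/36] = x/18
  d/dx[-y^2/49] = -2y·y'/49
  d/dx[-5] = 0
Adding these up, d/dx[F] = 0 becomes
  (x/18) + (-2y/49)·y' = 0,
so isolating y',
  dy/dx = -(x/18)/(-2y/49) = 49x/(36y)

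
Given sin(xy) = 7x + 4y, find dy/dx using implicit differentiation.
Differentiate both sides with respect to x, treating y as y(x). By the chain rule, any term containing y contributes a factor of y' = dy/dx when we differentiate it.

Move every term to one side and write the relation as F(x, y) = 0. Term by term,
  d/dx[-7x] = -7
  d/dx[-4y] = -4·y'
  d/dx[sin(xy)] = (x·y' + y)·cos(xy)

The pieces without y' make up ∂F/∂x and the coefficient of y' is ∂F/∂y:
  ∂F/∂x = y·cos(xy) - 7,
  ∂F/∂y = x·cos(xy) - 4.

Since d/dx[F] = ∂F/∂x + (∂F/∂y)·y' = 0, solve for y':
  (∂F/∂y)·y' = -∂F/∂x
  dy/dx = -(∂F/∂x)/(∂F/∂y) = -(y·cos(xy) - 7)/(x·cos(xy) - 4) = (-y·cos(xy) + 7)/(x·cos(xy) - 4)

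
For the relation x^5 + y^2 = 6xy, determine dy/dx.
Take d/dx of both sides. Since y is implicitly a function of x, the chain rule attaches a y' = dy/dx factor whenever we differentiate through y.

Set F(x, y) = (left side) − (right side), so the curve is F = 0. Differentiating each term of F:
  d/dx[x^5] = 5x^4
  d/dx[-6xy] = -6x·y' - 6y
  d/dx[y^2] = 2y·y'

Collecting, the y'-free part is the partial derivative in x and the y' coefficient is the partial derivative in y:
  ∂F/∂x = 5x^4 - 6y
  ∂F/∂y = -6x + 2y

so d/dx[F(x, y(x))] = ∂F/∂x + (∂F/∂y)·y' = 0. Rearranging,
  dy/dx = -(∂F/∂x)/(∂F/∂y) = -(5x^4 - 6y)/(-6x + 2y) = (5x^4 - 6y)/(2(3x - y))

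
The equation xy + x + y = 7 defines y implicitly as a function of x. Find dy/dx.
Take d/dx of both sides. Since y is implicitly a function of x, the chain rule attaches a y' = dy/dx factor whenever we differentiate through y.

Set F(x, y) = (left side) − (right side), so the curve is F = 0. Differentiating each term of F:
  d/dx[xy] = x·y' + y
  d/dx[x] = 1
  d/dx[y] = y'
  d/dx[-7] = 0

Collecting, the y'-free part is the partial derivative in x and the y' coefficient is the partial derivative in y:
  ∂F/∂x = y + 1
  ∂F/∂y = x + 1

so d/dx[F(x, y(x))] = ∂F/∂x + (∂F/∂y)·y' = 0. Rearranging,
  dy/dx = -(∂F/∂x)/(∂F/∂y) = -(y + 1)/(x + 1) = (-y - 1)/(x + 1)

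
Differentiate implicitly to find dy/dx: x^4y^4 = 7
Differentiate the relation implicitly: treat y = y(x) and apply the chain rule, so every y-derivative picks up a y' = dy/dx factor.

With everything moved to the left-hand side, differentiate term by term:
  d/dx[x^4y^4] = 4x^4y^3·y' + 4x^3y^4
  d/dx[-7] = 0

Separating the contributions that come from x directly and those that come through y:
  without y':      4x^3y^4
  multiplying y':  4x^4y^3

so (4x^3y^4) + (4x^4y^3)·y' = 0, and therefore
  dy/dx = -(4x^3y^4)/(4x^4y^3) = -y/x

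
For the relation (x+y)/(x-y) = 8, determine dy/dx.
Take d/dx of both sides. Since y is implicitly a function of x, the chain rule attaches a y' = dy/dx factor whenever we differentiate through y.

Set F(x, y) = (left side) − (right side), so the curve is F = 0. Differentiating each term of F:
  d/dx[(x + y)/(x - y)] = (y' + 1)/(x - y) + (x + y)(y' - 1)/(x - y)^2
  d/dx[-8] = 0

Collecting, the y'-free part is the partial derivative in x and the y' coefficient is the partial derivative in y:
  ∂F/∂x = 1/(x - y) - (x + y)/(x - y)^2
  ∂F/∂y = 1/(x - y) + (x + y)/(x - y)^2

so d/dx[F(x, y(x))] = ∂F/∂x + (∂F/∂y)·y' = 0. Rearranging,
  dy/dx = -(∂F/∂x)/(∂F/∂y) = -(1/(x - y) - (x + y)/(x - y)^2)/(1/(x - y) + (x + y)/(x - y)^2)
        = -(-2y/(x - y)^2)/(2x/(x - y)^2) = y/x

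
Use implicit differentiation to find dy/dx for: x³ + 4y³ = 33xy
Differentiate the relation implicitly: treat y = y(x) and apply the chain rule, so every y-derivative picks up a y' = dy/dx factor.

With everything moved to the left-hand side, differentiate term by term:
  d/dx[x^3] = 3x^2
  d/dx[-33xy] = -33x·y' - 33y
  d/dx[4y^3] = 12y^2·y'

Separating the contributions that come from x directly and those that come through y:
  without y':      3x^2 - 33y
  multiplying y':  -33x + 12y^2

so (3x^2 - 33y) + (-33x + 12y^2)·y' = 0, and therefore
  dy/dx = -(3x^2 - 33y)/(-33x + 12y^2) = (x^2 - 11y)/(11x - 4y^2)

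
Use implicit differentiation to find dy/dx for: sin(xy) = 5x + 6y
Apply d/dx to both sides, remembering that y depends on x. Each occurrence of y therefore brings in a y' = dy/dx via the chain rule.

With F(x, y) equal to the left-hand side minus the right, differentiate F term by term:
  d/dx[-5x] = -5
  d/dx[-6y] = -6·y'
  d/dx[sin(xy)] = (x·y' + y)·cos(xy)
Adding these up, d/dx[F] = 0 becomes
  (y·cos(xy) - 5) + (x·cos(xy) - 6)·y' = 0,
so isolating y',
  dy/dx = -(y·cos(xy) - 5)/(x·cos(xy) - 6) = (-y·cos(xy) + 5)/(x·cos(xy) - 6)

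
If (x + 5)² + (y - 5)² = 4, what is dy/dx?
Differentiate the relation implicitly: treat y = y(x) and apply the chain rule, so every y-derivative picks up a y' = dy/dx factor.

With everything moved to the left-hand side, differentiate term by term:
  d/dx[(x + 5)^2] = 2x + 10
  d/dx[(y - 5)^2] = 2·y'(y - 5)
  d/dx[-4] = 0

Separating the contributions that come from x directly and those that come through y:
  without y':      2x + 10
  multiplying y':  2y - 10

so (2x + 10) + (2y - 10)·y' = 0, and therefore
  dy/dx = -(2x + 10)/(2y - 10) = (-x - 5)/(y - 5)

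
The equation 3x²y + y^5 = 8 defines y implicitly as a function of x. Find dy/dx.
Differentiate both sides with respect to x, treating y as y(x). By the chain rule, any term containing y contributes a factor of y' = dy/dx when we differentiate it.

Move every term to one side and write the relation as F(x, y) = 0. Term by term,
  d/dx[3x^2y] = 3x^2·y' + 6xy
  d/dx[y^5] = 5y^4·y'
  d/dx[-8] = 0

The pieces without y' make up ∂F/∂x and the coefficient of y' is ∂F/∂y:
  ∂F/∂x = 6xy,
  ∂F/∂y = 3x^2 + 5y^4.

Since d/dx[F] = ∂F/∂x + (∂F/∂y)·y' = 0, solve for y':
  (∂F/∂y)·y' = -∂F/∂x
  dy/dx = -(∂F/∂x)/(∂F/∂y) = -(6xy)/(3x^2 + 5y^4) = -6xy/(3x^2 + 5y^4)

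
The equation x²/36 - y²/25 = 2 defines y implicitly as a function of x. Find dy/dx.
Take d/dx of both sides. Since y is implicitly a function of x, the chain rule attaches a y' = dy/dx factor whenever we differentiate through y.

Set F(x, y) = (left side) − (right side), so the curve is F = 0. Differentiating each term of F:
  d/dx[x^2/36] = x/18
  d/dx[-y^2/25] = -2y·y'/25
  d/dx[-2] = 0

Collecting, the y'-free part is the partial derivative in x and the y' coefficient is the partial derivative in y:
  ∂F/∂x = x/18
  ∂F/∂y = -2y/25

so d/dx[F(x, y(x))] = ∂F/∂x + (∂F/∂y)·y' = 0. Rearranging,
  dy/dx = -(∂F/∂x)/(∂F/∂y) = -(x/18)/(-2y/25) = 25x/(36y)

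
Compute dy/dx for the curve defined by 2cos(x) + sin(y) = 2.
Take d/dx of both sides. Since y is implicitly a function of x, the chain rule attaches a y' = dy/dx factor whenever we differentiate through y.

Set F(x, y) = (left side) − (right side), so the curve is F = 0. Differentiating each term of F:
  d/dx[sin(y)] = y'·cos(y)
  d/dx[2cos(x)] = -2sin(x)
  d/dx[-2] = 0

Collecting, the y'-free part is the partial derivative in x and the y' coefficient is the partial derivative in y:
  ∂F/∂x = -2sin(x)
  ∂F/∂y = cos(y)

so d/dx[F(x, y(x))] = ∂F/∂x + (∂F/∂y)·y' = 0. Rearranging,
  dy/dx = -(∂F/∂x)/(∂F/∂y) = -(-2sin(x))/(cos(y)) = 2sin(x)/cos(y)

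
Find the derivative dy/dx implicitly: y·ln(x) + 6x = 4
Differentiate the relation implicitly: treat y = y(x) and apply the chain rule, so every y-derivative picks up a y' = dy/dx factor.

With everything moved to the left-hand side, differentiate term by term:
  d/dx[6x] = 6
  d/dx[y·ln(x)] = y'·ln(x) + y/x
  d/dx[-4] = 0

Separating the contributions that come from x directly and those that come through y:
  without y':      6 + y/x
  multiplying y':  ln(x)

so (6 + y/x) + (ln(x))·y' = 0, and therefore
  dy/dx = -(6 + y/x)/(ln(x))
        = -((6x + y)/x)/(ln(x)) = (-6x - y)/(x·ln(x))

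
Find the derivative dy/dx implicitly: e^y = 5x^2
Take d/dx of both sides. Since y is implicitly a function of x, the chain rule attaches a y' = dy/dx factor whenever we differentiate through y.

Set F(x, y) = (left side) − (right side), so the curve is F = 0. Differentiating each term of F:
  d/dx[-5x^2] = -10x
  d/dx[e^(y)] = y'·e^(y)

Collecting, the y'-free part is the partial derivative in x and the y' coefficient is the partial derivative in y:
  ∂F/∂x = -10x
  ∂F/∂y = e^(y)

so d/dx[F(x, y(x))] = ∂F/∂x + (∂F/∂y)·y' = 0. Rearranging,
  dy/dx = -(∂F/∂x)/(∂F/∂y) = -(-10x)/(e^(y)) = 10x·e^(-y)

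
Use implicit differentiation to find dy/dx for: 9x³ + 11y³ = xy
Apply d/dx to both sides, remembering that y depends on x. Each occurrence of y therefore brings in a y' = dy/dx via the chain rule.

With F(x, y) equal to the left-hand side minus the right, differentiate F term by term:
  d/dx[9x^3] = 27x^2
  d/dx[-xy] = -x·y' - y
  d/dx[11y^3] = 33y^2·y'
Adding these up, d/dx[F] = 0 becomes
  (27x^2 - y) + (-x + 33y^2)·y' = 0,
so isolating y',
  dy/dx = -(27x^2 - y)/(-x + 33y^2) = (27x^2 - y)/(x - 33y^2)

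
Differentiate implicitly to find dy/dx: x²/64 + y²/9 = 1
Apply d/dx to both sides, remembering that y depends on x. Each occurrence of y therefore brings in a y' = dy/dx via the chain rule.

With F(x, y) equal to the left-hand side minus the right, differentiate F term by term:
  d/dx[x^2/64] = x/32
  d/dx[y^2/9] = 2y·y'/9
  d/dx[-1] = 0
Adding these up, d/dx[F] = 0 becomes
  (x/32) + (2y/9)·y' = 0,
so isolating y',
  dy/dx = -(x/32)/(2y/9) = -9x/(64y)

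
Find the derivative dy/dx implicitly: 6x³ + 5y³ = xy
Apply d/dx to both sides, remembering that y depends on x. Each occurrence of y therefore brings in a y' = dy/dx via the chain rule.

With F(x, y) equal to the left-hand side minus the right, differentiate F term by term:
  d/dx[6x^3] = 18x^2
  d/dx[-xy] = -x·y' - y
  d/dx[5y^3] = 15y^2·y'
Adding these up, d/dx[F] = 0 becomes
  (18x^2 - y) + (-x + 15y^2)·y' = 0,
so isolating y',
  dy/dx = -(18x^2 - y)/(-x + 15y^2) = (18x^2 - y)/(x - 15y^2)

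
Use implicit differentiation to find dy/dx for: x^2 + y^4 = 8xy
Apply d/dx to both sides, remembering that y depends on x. Each occurrence of y therefore brings in a y' = dy/dx via the chain rule.

With F(x, y) equal to the left-hand side minus the right, differentiate F term by term:
  d/dx[x^2] = 2x
  d/dx[-8xy] = -8x·y' - 8y
  d/dx[y^4] = 4y^3·y'
Adding these up, d/dx[F] = 0 becomes
  (2x - 8y) + (-8x + 4y^3)·y' = 0,
so isolating y',
  dy/dx = -(2x - 8y)/(-8x + 4y^3) = (x - 4y)/(2(2x - y^3))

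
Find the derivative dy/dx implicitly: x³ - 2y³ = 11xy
Differentiate both sides with respect to x, treating y as y(x). By the chain rule, any term containing y contributes a factor of y' = dy/dx when we differentiate it.

Move every term to one side and write the relation as F(x, y) = 0. Term by term,
  d/dx[x^3] = 3x^2
  d/dx[-11xy] = -11x·y' - 11y
  d/dx[-2y^3] = -6y^2·y'

The pieces without y' make up ∂F/∂x and the coefficient of y' is ∂F/∂y:
  ∂F/∂x = 3x^2 - 11y,
  ∂F/∂y = -11x - 6y^2.

Since d/dx[F] = ∂F/∂x + (∂F/∂y)·y' = 0, solve for y':
  (∂F/∂y)·y' = -∂F/∂x
  dy/dx = -(∂F/∂x)/(∂F/∂y) = -(3x^2 - 11y)/(-11x - 6y^2) = (3x^2 - 11y)/(11x + 6y^2)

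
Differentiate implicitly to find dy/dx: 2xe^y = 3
Differentiate the relation implicitly: treat y = y(x) and apply the chain rule, so every y-derivative picks up a y' = dy/dx factor.

With everything moved to the left-hand side, differentiate term by term:
  d/dx[2x·e^(y)] = 2x·y'·e^(y) + 2e^(y)
  d/dx[-3] = 0

Separating the contributions that come from x directly and those that come through y:
  without y':      2e^(y)
  multiplying y':  2x·e^(y)

so (2e^(y)) + (2x·e^(y))·y' = 0, and therefore
  dy/dx = -(2e^(y))/(2x·e^(y)) = -1/x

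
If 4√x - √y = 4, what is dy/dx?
Differentiate both sides with respect to x, treating y as y(x). By the chain rule, any term containing y contributes a factor of y' = dy/dx when we differentiate it.

Move every term to one side and write the relation as F(x, y) = 0. Term by term,
  d/dx[4√(x)] = 2/√(x)
  d/dx[-√(y)] = -y'/(2√(y))
  d/dx[-4] = 0

The pieces without y' make up ∂F/∂x and the coefficient of y' is ∂F/∂y:
  ∂F/∂x = 2/√(x),
  ∂F/∂y = -1/(2√(y)).

Since d/dx[F] = ∂F/∂x + (∂F/∂y)·y' = 0, solve for y':
  (∂F/∂y)·y' = -∂F/∂x
  dy/dx = -(∂F/∂x)/(∂F/∂y) = -(2/√(x))/(-1/(2√(y))) = 4√(y)/√(x)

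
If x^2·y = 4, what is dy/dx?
Take d/dx of both sides. Since y is implicitly a function of x, the chain rule attaches a y' = dy/dx factor whenever we differentiate through y.

Set F(x, y) = (left side) − (right side), so the curve is F = 0. Differentiating each term of F:
  d/dx[x^2y] = x^2·y' + 2xy
  d/dx[-4] = 0

Collecting, the y'-free part is the partial derivative in x and the y' coefficient is the partial derivative in y:
  ∂F/∂x = 2xy
  ∂F/∂y = x^2

so d/dx[F(x, y(x))] = ∂F/∂x + (∂F/∂y)·y' = 0. Rearranging,
  dy/dx = -(∂F/∂x)/(∂F/∂y) = -(2xy)/(x^2) = -2y/x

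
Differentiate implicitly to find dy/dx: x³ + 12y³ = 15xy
Differentiate the relation implicitly: treat y = y(x) and apply the chain rule, so every y-derivative picks up a y' = dy/dx factor.

With everything moved to the left-hand side, differentiate term by term:
  d/dx[x^3] = 3x^2
  d/dx[-15xy] = -15x·y' - 15y
  d/dx[12y^3] = 36y^2·y'

Separating the contributions that come from x directly and those that come through y:
  without y':      3x^2 - 15y
  multiplying y':  -15x + 36y^2

so (3x^2 - 15y) + (-15x + 36y^2)·y' = 0, and therefore
  dy/dx = -(3x^2 - 15y)/(-15x + 36y^2) = (x^2 - 5y)/(5x - 12y^2)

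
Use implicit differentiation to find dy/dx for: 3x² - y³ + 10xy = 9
Differentiate the relation implicitly: treat y = y(x) and apply the chain rule, so every y-derivative picks up a y' = dy/dx factor.

With everything moved to the left-hand side, differentiate term by term:
  d/dx[3x^2] = 6x
  d/dx[10xy] = 10x·y' + 10y
  d/dx[-y^3] = -3y^2·y'
  d/dx[-9] = 0

Separating the contributions that come from x directly and those that come through y:
  without y':      6x + 10y
  multiplying y':  10x - 3y^2

so (6x + 10y) + (10x - 3y^2)·y' = 0, and therefore
  dy/dx = -(6x + 10y)/(10x - 3y^2) = 2(-3x - 5y)/(10x - 3y^2)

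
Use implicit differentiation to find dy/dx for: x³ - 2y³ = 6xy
Apply d/dx to both sides, remembering that y depends on x. Each occurrence of y therefore brings in a y' = dy/dx via the chain rule.

With F(x, y) equal to the left-hand side minus the right, differentiate F term by term:
  d/dx[x^3] = 3x^2
  d/dx[-6xy] = -6x·y' - 6y
  d/dx[-2y^3] = -6y^2·y'
Adding these up, d/dx[F] = 0 becomes
  (3x^2 - 6y) + (-6x - 6y^2)·y' = 0,
so isolating y',
  dy/dx = -(3x^2 - 6y)/(-6x - 6y^2) = (x^2/2 - y)/(x + y^2)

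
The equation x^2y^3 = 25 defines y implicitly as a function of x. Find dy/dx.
Differentiate both sides with respect to x, treating y as y(x). By the chain rule, any term containing y contributes a factor of y' = dy/dx when we differentiate it.

Move every term to one side and write the relation as F(x, y) = 0. Term by term,
  d/dx[x^2y^3] = 3x^2y^2·y' + 2xy^3
  d/dx[-25] = 0

The pieces without y' make up ∂F/∂x and the coefficient of y' is ∂F/∂y:
  ∂F/∂x = 2xy^3,
  ∂F/∂y = 3x^2y^2.

Since d/dx[F] = ∂F/∂x + (∂F/∂y)·y' = 0, solve for y':
  (∂F/∂y)·y' = -∂F/∂x
  dy/dx = -(∂F/∂x)/(∂F/∂y) = -(2xy^3)/(3x^2y^2) = -2y/(3x)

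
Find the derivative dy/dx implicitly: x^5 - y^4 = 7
Apply d/dx to both sides, remembering that y depends on x. Each occurrence of y therefore brings in a y' = dy/dx via the chain rule.

With F(x, y) equal to the left-hand side minus the right, differentiate F term by term:
  d/dx[x^5] = 5x^4
  d/dx[-y^4] = -4y^3·y'
  d/dx[-7] = 0
Adding these up, d/dx[F] = 0 becomes
  (5x^4) + (-4y^3)·y' = 0,
so isolating y',
  dy/dx = -(5x^4)/(-4y^3) = 5x^4/(4y^3)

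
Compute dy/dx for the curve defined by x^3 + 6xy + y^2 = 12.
Differentiate both sides with respect to x, treating y as y(x). By the chain rule, any term containing y contributes a factor of y' = dy/dx when we differentiate it.

Move every term to one side and write the relation as F(x, y) = 0. Term by term,
  d/dx[x^3] = 3x^2
  d/dx[6xy] = 6x·y' + 6y
  d/dx[y^2] = 2y·y'
  d/dx[-12] = 0

The pieces without y' make up ∂F/∂x and the coefficient of y' is ∂F/∂y:
  ∂F/∂x = 3x^2 + 6y,
  ∂F/∂y = 6x + 2y.

Since d/dx[F] = ∂F/∂x + (∂F/∂y)·y' = 0, solve for y':
  (∂F/∂y)·y' = -∂F/∂x
  dy/dx = -(∂F/∂x)/(∂F/∂y) = -(3x^2 + 6y)/(6x + 2y) = 3(-x^2 - 2y)/(2(3x + y))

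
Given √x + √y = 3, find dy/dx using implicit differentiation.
Differentiate both sides with respect to x, treating y as y(x). By the chain rule, any term containing y contributes a factor of y' = dy/dx when we differentiate it.

Move every term to one side and write the relation as F(x, y) = 0. Term by term,
  d/dx[√(x)] = 1/(2√(x))
  d/dx[√(y)] = y'/(2√(y))
  d/dx[-3] = 0

The pieces without y' make up ∂F/∂x and the coefficient of y' is ∂F/∂y:
  ∂F/∂x = 1/(2√(x)),
  ∂F/∂y = 1/(2√(y)).

Since d/dx[F] = ∂F/∂x + (∂F/∂y)·y' = 0, solve for y':
  (∂F/∂y)·y' = -∂F/∂x
  dy/dx = -(∂F/∂x)/(∂F/∂y) = -(1/(2√(x)))/(1/(2√(y))) = -√(y)/√(x)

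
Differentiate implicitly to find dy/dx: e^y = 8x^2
Take d/dx of both sides. Since y is implicitly a function of x, the chain rule attaches a y' = dy/dx factor whenever we differentiate through y.

Set F(x, y) = (left side) − (right side), so the curve is F = 0. Differentiating each term of F:
  d/dx[-8x^2] = -16x
  d/dx[e^(y)] = y'·e^(y)

Collecting, the y'-free part is the partial derivative in x and the y' coefficient is the partial derivative in y:
  ∂F/∂x = -16x
  ∂F/∂y = e^(y)

so d/dx[F(x, y(x))] = ∂F/∂x + (∂F/∂y)·y' = 0. Rearranging,
  dy/dx = -(∂F/∂x)/(∂F/∂y) = -(-16x)/(e^(y)) = 16x·e^(-y)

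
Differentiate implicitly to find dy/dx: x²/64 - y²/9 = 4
Apply d/dx to both sides, remembering that y depends on x. Each occurrence of y therefore brings in a y' = dy/dx via the chain rule.

With F(x, y) equal to the left-hand side minus the right, differentiate F term by term:
  d/dx[x^2/64] = x/32
  d/dx[-y^2/9] = -2y·y'/9
  d/dx[-4] = 0
Adding these up, d/dx[F] = 0 becomes
  (x/32) + (-2y/9)·y' = 0,
so isolating y',
  dy/dx = -(x/32)/(-2y/9) = 9x/(64y)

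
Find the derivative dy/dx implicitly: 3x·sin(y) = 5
Take d/dx of both sides. Since y is implicitly a function of x, the chain rule attaches a y' = dy/dx factor whenever we differentiate through y.

Set F(x, y) = (left side) − (right side), so the curve is F = 0. Differentiating each term of F:
  d/dx[3x·sin(y)] = 3x·y'·cos(y) + 3sin(y)
  d/dx[-5] = 0

Collecting, the y'-free part is the partial derivative in x and the y' coefficient is the partial derivative in y:
  ∂F/∂x = 3sin(y)
  ∂F/∂y = 3x·cos(y)

so d/dx[F(x, y(x))] = ∂F/∂x + (∂F/∂y)·y' = 0. Rearranging,
  dy/dx = -(∂F/∂x)/(∂F/∂y) = -(3sin(y))/(3x·cos(y)) = -tan(y)/x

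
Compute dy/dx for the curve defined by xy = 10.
Differentiate both sides with respect to x, treating y as y(x). By the chain rule, any term containing y contributes a factor of y' = dy/dx when we differentiate it.

Move every term to one side and write the relation as F(x, y) = 0. Term by term,
  d/dx[xy] = x·y' + y
  d/dx[-10] = 0

The pieces without y' make up ∂F/∂x and the coefficient of y' is ∂F/∂y:
  ∂F/∂x = y,
  ∂F/∂y = x.

Since d/dx[F] = ∂F/∂x + (∂F/∂y)·y' = 0, solve for y':
  (∂F/∂y)·y' = -∂F/∂x
  dy/dx = -(∂F/∂x)/(∂F/∂y) = -(y)/(x) = -y/x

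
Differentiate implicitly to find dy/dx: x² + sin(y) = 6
Differentiate both sides with respect to x, treating y as y(x). By the chain rule, any term containing y contributes a factor of y' = dy/dx when we differentiate it.

Move every term to one side and write the relation as F(x, y) = 0. Term by term,
  d/dx[x^2] = 2x
  d/dx[sin(y)] = y'·cos(y)
  d/dx[-6] = 0

The pieces without y' make up ∂F/∂x and the coefficient of y' is ∂F/∂y:
  ∂F/∂x = 2x,
  ∂F/∂y = cos(y).

Since d/dx[F] = ∂F/∂x + (∂F/∂y)·y' = 0, solve for y':
  (∂F/∂y)·y' = -∂F/∂x
  dy/dx = -(∂F/∂x)/(∂F/∂y) = -(2x)/(cos(y)) = -2x/cos(y)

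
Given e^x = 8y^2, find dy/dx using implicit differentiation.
Take d/dx of both sides. Since y is implicitly a function of x, the chain rule attaches a y' = dy/dx factor whenever we differentiate through y.

Set F(x, y) = (left side) − (right side), so the curve is F = 0. Differentiating each term of F:
  d/dx[-8y^2] = -16y·y'
  d/dx[e^(x)] = e^(x)

Collecting, the y'-free part is the partial derivative in x and the y' coefficient is the partial derivative in y:
  ∂F/∂x = e^(x)
  ∂F/∂y = -16y

so d/dx[F(x, y(x))] = ∂F/∂x + (∂F/∂y)·y' = 0. Rearranging,
  dy/dx = -(∂F/∂x)/(∂F/∂y) = -(e^(x))/(-16y) = e^(x)/(16y)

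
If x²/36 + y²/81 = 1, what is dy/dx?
Take d/dx of both sides. Since y is implicitly a function of x, the chain rule attaches a y' = dy/dx factor whenever we differentiate through y.

Set F(x, y) = (left side) − (right side), so the curve is F = 0. Differentiating each term of F:
  d/dx[x^2/36] = x/18
  d/dx[y^2/81] = 2y·y'/81
  d/dx[-1] = 0

Collecting, the y'-free part is the partial derivative in x and the y' coefficient is the partial derivative in y:
  ∂F/∂x = x/18
  ∂F/∂y = 2y/81

so d/dx[F(x, y(x))] = ∂F/∂x + (∂F/∂y)·y' = 0. Rearranging,
  dy/dx = -(∂F/∂x)/(∂F/∂y) = -(x/18)/(2y/81) = -9x/(4y)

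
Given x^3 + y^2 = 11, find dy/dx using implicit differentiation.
Differentiate both sides with respect to x, treating y as y(x). By the chain rule, any term containing y contributes a factor of y' = dy/dx when we differentiate it.

Move every term to one side and write the relation as F(x, y) = 0. Term by term,
  d/dx[x^3] = 3x^2
  d/dx[y^2] = 2y·y'
  d/dx[-11] = 0

The pieces without y' make up ∂F/∂x and the coefficient of y' is ∂F/∂y:
  ∂F/∂x = 3x^2,
  ∂F/∂y = 2y.

Since d/dx[F] = ∂F/∂x + (∂F/∂y)·y' = 0, solve for y':
  (∂F/∂y)·y' = -∂F/∂x
  dy/dx = -(∂F/∂x)/(∂F/∂y) = -(3x^2)/(2y) = -3x^2/(2y)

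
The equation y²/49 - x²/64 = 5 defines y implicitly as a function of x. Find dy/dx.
Differentiate the relation implicitly: treat y = y(x) and apply the chain rule, so every y-derivative picks up a y' = dy/dx factor.

With everything moved to the left-hand side, differentiate term by term:
  d/dx[-x^2/64] = -x/32
  d/dx[y^2/49] = 2y·y'/49
  d/dx[-5] = 0

Separating the contributions that come from x directly and those that come through y:
  without y':      -x/32
  multiplying y':  2y/49

so (-x/32) + (2y/49)·y' = 0, and therefore
  dy/dx = -(-x/32)/(2y/49) = 49x/(64y)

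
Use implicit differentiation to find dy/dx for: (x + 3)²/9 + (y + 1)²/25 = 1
Differentiate the relation implicitly: treat y = y(x) and apply the chain rule, so every y-derivative picks up a y' = dy/dx factor.

With everything moved to the left-hand side, differentiate term by term:
  d/dx[(x + 3)^2/9] = 2x/9 + 2/3
  d/dx[(y + 1)^2/25] = 2·y'(y + 1)/25
  d/dx[-1] = 0

Separating the contributions that come from x directly and those that come through y:
  without y':      2x/9 + 2/3
  multiplying y':  2y/25 + 2/25

so (2x/9 + 2/3) + (2y/25 + 2/25)·y' = 0, and therefore
  dy/dx = -(2x/9 + 2/3)/(2y/25 + 2/25)
        = -(2(x + 3)/9)/(2(y + 1)/25) = 25(-x - 3)/(9(y + 1))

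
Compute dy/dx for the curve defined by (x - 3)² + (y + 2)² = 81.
Differentiate the relation implicitly: treat y = y(x) and apply the chain rule, so every y-derivative picks up a y' = dy/dx factor.

With everything moved to the left-hand side, differentiate term by term:
  d/dx[(x - 3)^2] = 2x - 6
  d/dx[(y + 2)^2] = 2·y'(y + 2)
  d/dx[-81] = 0

Separating the contributions that come from x directly and those that come through y:
  without y':      2x - 6
  multiplying y':  2y + 4

so (2x - 6) + (2y + 4)·y' = 0, and therefore
  dy/dx = -(2x - 6)/(2y + 4) = (3 - x)/(y + 2)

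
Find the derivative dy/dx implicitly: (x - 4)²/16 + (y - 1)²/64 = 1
Apply d/dx to both sides, remembering that y depends on x. Each occurrence of y therefore brings in a y' = dy/dx via the chain rule.

With F(x, y) equal to the left-hand side minus the right, differentiate F term by term:
  d/dx[(x - 4)^2/16] = x/8 - 1/2
  d/dx[(y - 1)^2/64] = y'(y - 1)/32
  d/dx[-1] = 0
Adding these up, d/dx[F] = 0 becomes
  (x/8 - 1/2) + (y/32 - 1/32)·y' = 0,
so isolating y',
  dy/dx = -(x/8 - 1/2)/(y/32 - 1/32)
        = -((x - 4)/8)/((y - 1)/32) = 4(4 - x)/(y - 1)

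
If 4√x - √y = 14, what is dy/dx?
Apply d/dx to both sides, remembering that y depends on x. Each occurrence of y therefore brings in a y' = dy/dx via the chain rule.

With F(x, y) equal to the left-hand side minus the right, differentiate F term by term:
  d/dx[4√(x)] = 2/√(x)
  d/dx[-√(y)] = -y'/(2√(y))
  d/dx[-14] = 0
Adding these up, d/dx[F] = 0 becomes
  (2/√(x)) + (-1/(2√(y)))·y' = 0,
so isolating y',
  dy/dx = -(2/√(x))/(-1/(2√(y))) = 4√(y)/√(x)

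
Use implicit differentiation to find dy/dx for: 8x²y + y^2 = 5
Differentiate both sides with respect to x, treating y as y(x). By the chain rule, any term containing y contributes a factor of y' = dy/dx when we differentiate it.

Move every term to one side and write the relation as F(x, y) = 0. Term by term,
  d/dx[8x^2y] = 8x^2·y' + 16xy
  d/dx[y^2] = 2y·y'
  d/dx[-5] = 0

The pieces without y' make up ∂F/∂x and the coefficient of y' is ∂F/∂y:
  ∂F/∂x = 16xy,
  ∂F/∂y = 8x^2 + 2y.

Since d/dx[F] = ∂F/∂x + (∂F/∂y)·y' = 0, solve for y':
  (∂F/∂y)·y' = -∂F/∂x
  dy/dx = -(∂F/∂x)/(∂F/∂y) = -(16xy)/(8x^2 + 2y) = -8xy/(4x^2 + y)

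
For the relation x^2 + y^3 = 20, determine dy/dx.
Differentiate both sides with respect to x, treating y as y(x). By the chain rule, any term containing y contributes a factor of y' = dy/dx when we differentiate it.

Move every term to one side and write the relation as F(x, y) = 0. Term by term,
  d/dx[x^2] = 2x
  d/dx[y^3] = 3y^2·y'
  d/dx[-20] = 0

The pieces without y' make up ∂F/∂x and the coefficient of y' is ∂F/∂y:
  ∂F/∂x = 2x,
  ∂F/∂y = 3y^2.

Since d/dx[F] = ∂F/∂x + (∂F/∂y)·y' = 0, solve for y':
  (∂F/∂y)·y' = -∂F/∂x
  dy/dx = -(∂F/∂x)/(∂F/∂y) = -(2x)/(3y^2) = -2x/(3y^2)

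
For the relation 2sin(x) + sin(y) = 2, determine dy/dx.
Differentiate both sides with respect to x, treating y as y(x). By the chain rule, any term containing y contributes a factor of y' = dy/dx when we differentiate it.

Move every term to one side and write the relation as F(x, y) = 0. Term by term,
  d/dx[2sin(x)] = 2cos(x)
  d/dx[sin(y)] = y'·cos(y)
  d/dx[-2] = 0

The pieces without y' make up ∂F/∂x and the coefficient of y' is ∂F/∂y:
  ∂F/∂x = 2cos(x),
  ∂F/∂y = cos(y).

Since d/dx[F] = ∂F/∂x + (∂F/∂y)·y' = 0, solve for y':
  (∂F/∂y)·y' = -∂F/∂x
  dy/dx = -(∂F/∂x)/(∂F/∂y) = -(2cos(x))/(cos(y)) = -2cos(x)/cos(y)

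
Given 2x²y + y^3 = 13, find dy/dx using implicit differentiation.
Apply d/dx to both sides, remembering that y depends on x. Each occurrence of y therefore brings in a y' = dy/dx via the chain rule.

With F(x, y) equal to the left-hand side minus the right, differentiate F term by term:
  d/dx[2x^2y] = 2x^2·y' + 4xy
  d/dx[y^3] = 3y^2·y'
  d/dx[-13] = 0
Adding these up, d/dx[F] = 0 becomes
  (4xy) + (2x^2 + 3y^2)·y' = 0,
so isolating y',
  dy/dx = -(4xy)/(2x^2 + 3y^2) = -4xy/(2x^2 + 3y^2)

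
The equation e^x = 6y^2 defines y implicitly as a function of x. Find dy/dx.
Apply d/dx to both sides, remembering that y depends on x. Each occurrence of y therefore brings in a y' = dy/dx via the chain rule.

With F(x, y) equal to the left-hand side minus the right, differentiate F term by term:
  d/dx[-6y^2] = -12y·y'
  d/dx[e^(x)] = e^(x)
Adding these up, d/dx[F] = 0 becomes
  (e^(x)) + (-12y)·y' = 0,
so isolating y',
  dy/dx = -(e^(x))/(-12y) = e^(x)/(12y)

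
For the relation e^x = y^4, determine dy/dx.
Differentiate the relation implicitly: treat y = y(x) and apply the chain rule, so every y-derivative picks up a y' = dy/dx factor.

With everything moved to the left-hand side, differentiate term by term:
  d/dx[-y^4] = -4y^3·y'
  d/dx[e^(x)] = e^(x)

Separating the contributions that come from x directly and those that come through y:
  without y':      e^(x)
  multiplying y':  -4y^3

so (e^(x)) + (-4y^3)·y' = 0, and therefore
  dy/dx = -(e^(x))/(-4y^3) = e^(x)/(4y^3)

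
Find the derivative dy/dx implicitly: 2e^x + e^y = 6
Apply d/dx to both sides, remembering that y depends on x. Each occurrence of y therefore brings in a y' = dy/dx via the chain rule.

With F(x, y) equal to the left-hand side minus the right, differentiate F term by term:
  d/dx[2e^(x)] = 2e^(x)
  d/dx[e^(y)] = y'·e^(y)
  d/dx[-6] = 0
Adding these up, d/dx[F] = 0 becomes
  (2e^(x)) + (e^(y))·y' = 0,
so isolating y',
  dy/dx = -(2e^(x))/(e^(y)) = -2e^(x - y)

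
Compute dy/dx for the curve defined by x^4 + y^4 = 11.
Take d/dx of both sides. Since y is implicitly a function of x, the chain rule attaches a y' = dy/dx factor whenever we differentiate through y.

Set F(x, y) = (left side) − (right side), so the curve is F = 0. Differentiating each term of F:
  d/dx[x^4] = 4x^3
  d/dx[y^4] = 4y^3·y'
  d/dx[-11] = 0

Collecting, the y'-free part is the partial derivative in x and the y' coefficient is the partial derivative in y:
  ∂F/∂x = 4x^3
  ∂F/∂y = 4y^3

so d/dx[F(x, y(x))] = ∂F/∂x + (∂F/∂y)·y' = 0. Rearranging,
  dy/dx = -(∂F/∂x)/(∂F/∂y) = -(4x^3)/(4y^3) = -x^3/y^3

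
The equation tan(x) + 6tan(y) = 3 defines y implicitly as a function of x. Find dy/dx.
Differentiate the relation implicitly: treat y = y(x) and apply the chain rule, so every y-derivative picks up a y' = dy/dx factor.

With everything moved to the left-hand side, differentiate term by term:
  d/dx[tan(x)] = tan(x)^2 + 1
  d/dx[6tan(y)] = 6·y'(tan(y)^2 + 1)
  d/dx[-3] = 0

Separating the contributions that come from x directly and those that come through y:
  without y':      tan(x)^2 + 1
  multiplying y':  6tan(y)^2 + 6

so (tan(x)^2 + 1) + (6tan(y)^2 + 6)·y' = 0, and therefore
  dy/dx = -(tan(x)^2 + 1)/(6tan(y)^2 + 6) = -cos(y)^2/(6cos(x)^2)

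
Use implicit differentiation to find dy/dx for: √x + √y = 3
Apply d/dx to both sides, remembering that y depends on x. Each occurrence of y therefore brings in a y' = dy/dx via the chain rule.

With F(x, y) equal to the left-hand side minus the right, differentiate F term by term:
  d/dx[√(x)] = 1/(2√(x))
  d/dx[√(y)] = y'/(2√(y))
  d/dx[-3] = 0
Adding these up, d/dx[F] = 0 becomes
  (1/(2√(x))) + (1/(2√(y)))·y' = 0,
so isolating y',
  dy/dx = -(1/(2√(x)))/(1/(2√(y))) = -√(y)/√(x)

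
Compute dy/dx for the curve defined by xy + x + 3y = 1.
Differentiate the relation implicitly: treat y = y(x) and apply the chain rule, so every y-derivative picks up a y' = dy/dx factor.

With everything moved to the left-hand side, differentiate term by term:
  d/dx[xy] = x·y' + y
  d/dx[x] = 1
  d/dx[3y] = 3·y'
  d/dx[-1] = 0

Separating the contributions that come from x directly and those that come through y:
  without y':      y + 1
  multiplying y':  x + 3

so (y + 1) + (x + 3)·y' = 0, and therefore
  dy/dx = -(y + 1)/(x + 3) = (-y - 1)/(x + 3)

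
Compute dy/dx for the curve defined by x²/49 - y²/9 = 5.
Apply d/dx to both sides, remembering that y depends on x. Each occurrence of y therefore brings in a y' = dy/dx via the chain rule.

With F(x, y) equal to the left-hand side minus the right, differentiate F term by term:
  d/dx[x^2/49] = 2x/49
  d/dx[-y^2/9] = -2y·y'/9
  d/dx[-5] = 0
Adding these up, d/dx[F] = 0 becomes
  (2x/49) + (-2y/9)·y' = 0,
so isolating y',
  dy/dx = -(2x/49)/(-2y/9) = 9x/(49y)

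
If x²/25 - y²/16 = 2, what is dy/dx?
Apply d/dx to both sides, remembering that y depends on x. Each occurrence of y therefore brings in a y' = dy/dx via the chain rule.

With F(x, y) equal to the left-hand side minus the right, differentiate F term by term:
  d/dx[x^2/25] = 2x/25
  d/dx[-y^2/16] = -y·y'/8
  d/dx[-2] = 0
Adding these up, d/dx[F] = 0 becomes
  (2x/25) + (-y/8)·y' = 0,
so isolating y',
  dy/dx = -(2x/25)/(-y/8) = 16x/(25y)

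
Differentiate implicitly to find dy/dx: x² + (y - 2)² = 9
Differentiate both sides with respect to x, treating y as y(x). By the chain rule, any term containing y contributes a factor of y' = dy/dx when we differentiate it.

Move every term to one side and write the relation as F(x, y) = 0. Term by term,
  d/dx[x^2] = 2x
  d/dx[(y - 2)^2] = 2·y'(y - 2)
  d/dx[-9] = 0

The pieces without y' make up ∂F/∂x and the coefficient of y' is ∂F/∂y:
  ∂F/∂x = 2x,
  ∂F/∂y = 2y - 4.

Since d/dx[F] = ∂F/∂x + (∂F/∂y)·y' = 0, solve for y':
  (∂F/∂y)·y' = -∂F/∂x
  dy/dx = -(∂F/∂x)/(∂F/∂y) = -(2x)/(2y - 4) = -x/(y - 2)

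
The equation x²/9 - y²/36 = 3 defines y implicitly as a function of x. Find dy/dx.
Apply d/dx to both sides, remembering that y depends on x. Each occurrence of y therefore brings in a y' = dy/dx via the chain rule.

With F(x, y) equal to the left-hand side minus the right, differentiate F term by term:
  d/dx[x^2/9] = 2x/9
  d/dx[-y^2/36] = -y·y'/18
  d/dx[-3] = 0
Adding these up, d/dx[F] = 0 becomes
  (2x/9) + (-y/18)·y' = 0,
so isolating y',
  dy/dx = -(2x/9)/(-y/18) = 4x/y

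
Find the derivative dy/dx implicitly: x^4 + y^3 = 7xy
Take d/dx of both sides. Since y is implicitly a function of x, the chain rule attaches a y' = dy/dx factor whenever we differentiate through y.

Set F(x, y) = (left side) − (right side), so the curve is F = 0. Differentiating each term of F:
  d/dx[x^4] = 4x^3
  d/dx[-7xy] = -7x·y' - 7y
  d/dx[y^3] = 3y^2·y'

Collecting, the y'-free part is the partial derivative in x and the y' coefficient is the partial derivative in y:
  ∂F/∂x = 4x^3 - 7y
  ∂F/∂y = -7x + 3y^2

so d/dx[F(x, y(x))] = ∂F/∂x + (∂F/∂y)·y' = 0. Rearranging,
  dy/dx = -(∂F/∂x)/(∂F/∂y) = -(4x^3 - 7y)/(-7x + 3y^2) = (4x^3 - 7y)/(7x - 3y^2)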